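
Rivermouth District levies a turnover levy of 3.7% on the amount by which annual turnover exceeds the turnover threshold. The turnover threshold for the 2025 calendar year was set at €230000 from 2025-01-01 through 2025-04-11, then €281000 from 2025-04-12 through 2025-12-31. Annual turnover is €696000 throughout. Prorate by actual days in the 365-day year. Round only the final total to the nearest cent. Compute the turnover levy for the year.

€15877.16

2025-01-01 to 2025-04-11: 101 days, exemption €230000 → (€696000 − €230000) × 3.7% × 101/365 = €4771.0740
2025-04-12 to 2025-12-31: 264 days, exemption €281000 → (€696000 − €281000) × 3.7% × 264/365 = €11106.0822
Total = €15877.1562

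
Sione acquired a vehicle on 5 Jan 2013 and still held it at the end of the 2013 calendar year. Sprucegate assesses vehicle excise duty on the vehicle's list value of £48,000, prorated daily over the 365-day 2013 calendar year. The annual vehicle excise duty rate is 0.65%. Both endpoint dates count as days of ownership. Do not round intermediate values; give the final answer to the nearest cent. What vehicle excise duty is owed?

Days held (5 Jan – 31 Dec 2013): 361 out of 365
Tax = £48,000 × 0.65% × 361/365 = £308.5808

£308.58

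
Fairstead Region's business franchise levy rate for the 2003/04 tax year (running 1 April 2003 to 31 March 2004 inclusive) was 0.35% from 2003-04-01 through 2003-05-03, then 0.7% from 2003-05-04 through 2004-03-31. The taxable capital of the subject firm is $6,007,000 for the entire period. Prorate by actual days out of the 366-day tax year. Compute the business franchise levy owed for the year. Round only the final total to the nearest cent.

$40,153.35

2003-04-01 to 2003-05-03: 33 days at 0.35% → $6,007,000 × 0.35% × 33/366 = $1,895.6516
2003-05-04 to 2004-03-31: 333 days at 0.7% → $6,007,000 × 0.7% × 333/366 = $38,257.6967
Total = $40,153.3484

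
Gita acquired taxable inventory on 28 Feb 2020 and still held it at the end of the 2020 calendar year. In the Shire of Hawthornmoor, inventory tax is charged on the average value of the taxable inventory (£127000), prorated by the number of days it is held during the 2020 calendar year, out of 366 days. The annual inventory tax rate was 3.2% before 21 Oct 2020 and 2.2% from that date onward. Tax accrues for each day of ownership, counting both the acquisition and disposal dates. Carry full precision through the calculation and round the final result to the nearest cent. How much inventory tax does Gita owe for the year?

28 Feb – 20 Oct 2020: 236 days at 3.2% → £127000 × 3.2% × 236/366 = £2620.5027
21 Oct – 31 Dec 2020: 72 days at 2.2% → £127000 × 2.2% × 72/366 = £549.6393
Total = £3170.1421

£3170.14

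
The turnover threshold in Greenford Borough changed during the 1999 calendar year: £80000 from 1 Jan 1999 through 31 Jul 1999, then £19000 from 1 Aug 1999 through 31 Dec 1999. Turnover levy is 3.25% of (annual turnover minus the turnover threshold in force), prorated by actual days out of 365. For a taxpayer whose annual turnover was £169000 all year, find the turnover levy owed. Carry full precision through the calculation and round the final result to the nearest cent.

1 Jan – 31 Jul 1999: 212 days, exemption £80000 → (£169000 − £80000) × 3.25% × 212/365 = £1680.0274
1 Aug – 31 Dec 1999: 153 days, exemption £19000 → (£169000 − £19000) × 3.25% × 153/365 = £2043.4932
Total = £3723.5205

£3723.52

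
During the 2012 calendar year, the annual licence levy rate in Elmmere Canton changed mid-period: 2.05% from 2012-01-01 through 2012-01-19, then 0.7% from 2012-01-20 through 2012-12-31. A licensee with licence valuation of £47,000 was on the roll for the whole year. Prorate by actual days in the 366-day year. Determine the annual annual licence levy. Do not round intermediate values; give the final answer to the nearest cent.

2012-01-01 to 2012-01-19: 19 days at 2.05% → £47,000 × 2.05% × 19/366 = £50.0178
2012-01-20 to 2012-12-31: 347 days at 0.7% → £47,000 × 0.7% × 347/366 = £311.9208
Total = £361.9385

£361.94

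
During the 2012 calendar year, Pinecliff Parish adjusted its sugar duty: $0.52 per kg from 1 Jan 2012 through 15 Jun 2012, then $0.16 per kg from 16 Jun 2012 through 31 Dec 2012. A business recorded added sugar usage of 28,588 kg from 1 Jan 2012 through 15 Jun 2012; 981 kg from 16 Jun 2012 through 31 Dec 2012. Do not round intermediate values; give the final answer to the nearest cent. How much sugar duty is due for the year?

$15,022.72

1 Jan – 15 Jun 2012: 28,588 kg at $0.52/kg → $14,865.76
16 Jun – 31 Dec 2012: 981 kg at $0.16/kg → $156.96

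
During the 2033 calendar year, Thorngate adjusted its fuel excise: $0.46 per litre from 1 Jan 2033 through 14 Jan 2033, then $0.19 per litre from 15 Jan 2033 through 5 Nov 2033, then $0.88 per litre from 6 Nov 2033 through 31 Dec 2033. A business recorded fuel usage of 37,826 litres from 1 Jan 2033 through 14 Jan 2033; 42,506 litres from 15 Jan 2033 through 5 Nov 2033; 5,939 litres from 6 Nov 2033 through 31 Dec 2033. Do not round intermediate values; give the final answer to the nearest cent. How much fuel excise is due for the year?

1 Jan – 14 Jan 2033: 37,826 litres at $0.46/litre → $17,399.96
15 Jan – 5 Nov 2033: 42,506 litres at $0.19/litre → $8,076.14
6 Nov – 31 Dec 2033: 5,939 litres at $0.88/litre → $5,226.32

$30,702.42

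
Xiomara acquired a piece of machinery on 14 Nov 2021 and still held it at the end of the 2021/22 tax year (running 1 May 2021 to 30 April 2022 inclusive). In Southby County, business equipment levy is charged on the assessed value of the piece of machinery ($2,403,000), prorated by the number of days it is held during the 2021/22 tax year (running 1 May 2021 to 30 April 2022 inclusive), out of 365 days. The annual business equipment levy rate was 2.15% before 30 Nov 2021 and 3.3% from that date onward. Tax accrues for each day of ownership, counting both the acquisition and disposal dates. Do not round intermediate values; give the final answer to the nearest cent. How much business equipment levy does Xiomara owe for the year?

14 Nov – 29 Nov 2021: 16 days at 2.15% → $2,403,000 × 2.15% × 16/365 = $2,264.7452
30 Nov 2021 – 30 Apr 2022: 152 days at 3.3% → $2,403,000 × 3.3% × 152/365 = $33,023.1452
Total = $35,287.8904

$35,287.89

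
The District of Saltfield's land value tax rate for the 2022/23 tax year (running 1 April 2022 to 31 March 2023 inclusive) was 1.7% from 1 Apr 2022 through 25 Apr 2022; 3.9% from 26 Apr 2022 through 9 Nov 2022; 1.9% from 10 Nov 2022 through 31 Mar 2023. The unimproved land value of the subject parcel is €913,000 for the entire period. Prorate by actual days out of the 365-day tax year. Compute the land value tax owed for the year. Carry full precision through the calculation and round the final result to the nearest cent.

€27,127.36

1 Apr – 25 Apr 2022: 25 days at 1.7% → €913,000 × 1.7% × 25/365 = €1,063.0822
26 Apr – 9 Nov 2022: 198 days at 3.9% → €913,000 × 3.9% × 198/365 = €19,315.5781
10 Nov 2022 – 31 Mar 2023: 142 days at 1.9% → €913,000 × 1.9% × 142/365 = €6,748.6959
Total = €27,127.3562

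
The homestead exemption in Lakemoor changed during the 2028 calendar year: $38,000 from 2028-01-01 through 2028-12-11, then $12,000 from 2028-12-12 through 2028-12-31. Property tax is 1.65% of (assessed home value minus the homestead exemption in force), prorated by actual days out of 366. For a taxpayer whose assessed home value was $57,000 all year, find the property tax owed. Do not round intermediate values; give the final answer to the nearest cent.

$336.94

2028-01-01 to 2028-12-11: 346 days, exemption $38,000 → ($57,000 − $38,000) × 1.65% × 346/366 = $296.3689
2028-12-12 to 2028-12-31: 20 days, exemption $12,000 → ($57,000 − $12,000) × 1.65% × 20/366 = $40.5738
Total = $336.9426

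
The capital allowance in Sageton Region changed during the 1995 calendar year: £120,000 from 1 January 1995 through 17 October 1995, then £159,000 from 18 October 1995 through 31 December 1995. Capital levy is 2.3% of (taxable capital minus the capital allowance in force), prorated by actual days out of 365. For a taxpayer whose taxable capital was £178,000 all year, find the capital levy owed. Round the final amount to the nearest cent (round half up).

1 January – 17 October 1995: 290 days, exemption £120,000 → (£178,000 − £120,000) × 2.3% × 290/365 = £1,059.8904
18 October – 31 December 1995: 75 days, exemption £159,000 → (£178,000 − £159,000) × 2.3% × 75/365 = £89.7945
Total = £1,149.6849

£1,149.68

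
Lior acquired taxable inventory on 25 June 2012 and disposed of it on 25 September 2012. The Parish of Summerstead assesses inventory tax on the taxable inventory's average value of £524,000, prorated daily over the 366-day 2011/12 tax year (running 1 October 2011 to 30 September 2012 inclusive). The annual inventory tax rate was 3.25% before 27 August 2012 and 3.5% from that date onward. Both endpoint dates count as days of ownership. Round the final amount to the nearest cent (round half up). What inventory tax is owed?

£4,434.67

25 June – 26 August 2012: 63 days at 3.25% → £524,000 × 3.25% × 63/366 = £2,931.3934
27 August – 25 September 2012: 30 days at 3.5% → £524,000 × 3.5% × 30/366 = £1,503.2787
Total = £4,434.6721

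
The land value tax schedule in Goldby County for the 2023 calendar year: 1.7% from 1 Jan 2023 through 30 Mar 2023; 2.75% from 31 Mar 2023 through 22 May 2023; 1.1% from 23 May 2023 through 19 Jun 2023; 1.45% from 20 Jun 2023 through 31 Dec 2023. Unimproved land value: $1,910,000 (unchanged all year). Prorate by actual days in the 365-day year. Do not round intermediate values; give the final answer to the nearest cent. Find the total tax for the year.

$31,951.95

1 Jan – 30 Mar 2023: 89 days at 1.7% → $1,910,000 × 1.7% × 89/365 = $7,917.3425
31 Mar – 22 May 2023: 53 days at 2.75% → $1,910,000 × 2.75% × 53/365 = $7,626.9178
23 May – 19 Jun 2023: 28 days at 1.1% → $1,910,000 × 1.1% × 28/365 = $1,611.7260
20 Jun – 31 Dec 2023: 195 days at 1.45% → $1,910,000 × 1.45% × 195/365 = $14,795.9589
Total = $31,951.9452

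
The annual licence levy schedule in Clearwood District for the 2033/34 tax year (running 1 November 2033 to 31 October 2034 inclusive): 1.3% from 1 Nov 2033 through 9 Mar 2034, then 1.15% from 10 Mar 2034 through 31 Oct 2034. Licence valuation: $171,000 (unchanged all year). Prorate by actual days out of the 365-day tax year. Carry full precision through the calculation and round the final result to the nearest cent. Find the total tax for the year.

$2,057.15

1 Nov 2033 – 9 Mar 2034: 129 days at 1.3% → $171,000 × 1.3% × 129/365 = $785.6630
10 Mar – 31 Oct 2034: 236 days at 1.15% → $171,000 × 1.15% × 236/365 = $1,271.4904
Total = $2,057.1534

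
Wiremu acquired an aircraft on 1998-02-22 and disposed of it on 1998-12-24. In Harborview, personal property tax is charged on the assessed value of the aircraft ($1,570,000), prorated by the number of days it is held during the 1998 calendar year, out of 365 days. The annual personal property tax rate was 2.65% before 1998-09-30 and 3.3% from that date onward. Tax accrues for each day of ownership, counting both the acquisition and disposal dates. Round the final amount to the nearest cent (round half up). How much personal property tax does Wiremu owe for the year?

$37,284.27

1998-02-22 to 1998-09-29: 220 days at 2.65% → $1,570,000 × 2.65% × 220/365 = $25,076.9863
1998-09-30 to 1998-12-24: 86 days at 3.3% → $1,570,000 × 3.3% × 86/365 = $12,207.2877
Total = $37,284.2740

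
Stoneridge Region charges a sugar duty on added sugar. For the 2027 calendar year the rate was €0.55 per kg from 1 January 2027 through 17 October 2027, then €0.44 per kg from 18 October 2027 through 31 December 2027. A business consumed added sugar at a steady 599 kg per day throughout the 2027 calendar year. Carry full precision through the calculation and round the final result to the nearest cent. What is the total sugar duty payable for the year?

1 January – 17 October 2027: 290 days × 599 kg/day = 173,710 kg at €0.55/kg → €95,540.50
18 October – 31 December 2027: 75 days × 599 kg/day = 44,925 kg at €0.44/kg → €19,767.00

€115,307.50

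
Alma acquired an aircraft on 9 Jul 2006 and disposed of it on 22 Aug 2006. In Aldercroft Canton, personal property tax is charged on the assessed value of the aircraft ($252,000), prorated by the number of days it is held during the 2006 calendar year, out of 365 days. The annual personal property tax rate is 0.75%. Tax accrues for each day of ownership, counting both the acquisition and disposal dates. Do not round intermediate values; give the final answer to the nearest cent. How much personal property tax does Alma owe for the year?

$233.01

Days held (9 Jul – 22 Aug 2006): 45 out of 365
Tax = $252,000 × 0.75% × 45/365 = $233.0137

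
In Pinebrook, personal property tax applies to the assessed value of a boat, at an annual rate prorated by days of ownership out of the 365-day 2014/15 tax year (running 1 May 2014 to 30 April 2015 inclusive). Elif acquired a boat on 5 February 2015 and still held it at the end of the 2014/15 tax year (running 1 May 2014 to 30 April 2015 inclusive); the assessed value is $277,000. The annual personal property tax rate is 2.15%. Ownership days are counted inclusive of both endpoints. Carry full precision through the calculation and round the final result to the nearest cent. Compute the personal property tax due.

$1,386.90

Days held (5 February – 30 April 2015): 85 out of 365
Tax = $277,000 × 2.15% × 85/365 = $1,386.8973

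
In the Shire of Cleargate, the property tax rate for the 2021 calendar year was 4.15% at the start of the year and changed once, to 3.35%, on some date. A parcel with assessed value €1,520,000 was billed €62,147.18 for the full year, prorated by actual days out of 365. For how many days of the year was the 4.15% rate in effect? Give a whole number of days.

337 days

Let d = days at the first rate; then 365 − d days at the second rate.
€1,520,000 × [4.15%·d + 3.35%·(365−d)] / 365 = €62,147.18
Solving gives d = 337, so the new rate took effect on December 4, 2021.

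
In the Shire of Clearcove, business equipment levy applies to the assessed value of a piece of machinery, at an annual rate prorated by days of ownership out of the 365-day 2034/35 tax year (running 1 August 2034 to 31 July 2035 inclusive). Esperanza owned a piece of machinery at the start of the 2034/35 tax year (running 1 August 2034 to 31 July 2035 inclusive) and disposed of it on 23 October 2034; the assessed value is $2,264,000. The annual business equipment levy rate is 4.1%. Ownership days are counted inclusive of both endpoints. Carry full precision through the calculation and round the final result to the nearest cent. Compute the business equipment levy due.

Days held (1 August – 23 October 2034): 84 out of 365
Tax = $2,264,000 × 4.1% × 84/365 = $21,362.2356

$21,362.24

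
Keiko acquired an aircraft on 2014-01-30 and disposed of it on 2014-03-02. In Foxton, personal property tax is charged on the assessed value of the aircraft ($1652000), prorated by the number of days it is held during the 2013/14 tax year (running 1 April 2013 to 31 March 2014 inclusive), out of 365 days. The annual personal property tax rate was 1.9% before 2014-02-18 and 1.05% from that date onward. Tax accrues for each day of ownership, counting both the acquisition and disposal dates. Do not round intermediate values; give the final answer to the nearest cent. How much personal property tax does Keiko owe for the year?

2014-01-30 to 2014-02-17: 19 days at 1.9% → $1652000 × 1.9% × 19/365 = $1633.8959
2014-02-18 to 2014-03-02: 13 days at 1.05% → $1652000 × 1.05% × 13/365 = $617.8027
Total = $2251.6986

$2251.70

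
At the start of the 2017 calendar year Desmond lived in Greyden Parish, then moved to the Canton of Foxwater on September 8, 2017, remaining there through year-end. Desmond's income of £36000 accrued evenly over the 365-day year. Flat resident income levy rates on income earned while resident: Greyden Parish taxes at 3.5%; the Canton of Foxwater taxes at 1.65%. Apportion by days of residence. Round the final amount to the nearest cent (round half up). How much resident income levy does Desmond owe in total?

£1050.16

Greyden Parish, January 1 – September 7, 2017: 250 days → £36000 × 3.5% × 250/365 = £863.0137
The Canton of Foxwater, September 8 – December 31, 2017: 115 days → £36000 × 1.65% × 115/365 = £187.1507
Total = £1050.1644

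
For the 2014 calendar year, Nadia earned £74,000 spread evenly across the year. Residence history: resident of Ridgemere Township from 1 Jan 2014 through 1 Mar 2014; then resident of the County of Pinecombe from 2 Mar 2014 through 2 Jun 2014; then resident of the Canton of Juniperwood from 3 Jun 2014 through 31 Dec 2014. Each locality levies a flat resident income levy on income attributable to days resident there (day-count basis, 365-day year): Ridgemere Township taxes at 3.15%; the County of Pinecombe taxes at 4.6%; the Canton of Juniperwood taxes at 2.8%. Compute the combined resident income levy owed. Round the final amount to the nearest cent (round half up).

Ridgemere Township, 1 Jan – 1 Mar 2014: 60 days → £74,000 × 3.15% × 60/365 = £383.1781
The County of Pinecombe, 2 Mar – 2 Jun 2014: 93 days → £74,000 × 4.6% × 93/365 = £867.3205
The Canton of Juniperwood, 3 Jun – 31 Dec 2014: 212 days → £74,000 × 2.8% × 212/365 = £1,203.4630
Total = £2,453.9616

£2,453.96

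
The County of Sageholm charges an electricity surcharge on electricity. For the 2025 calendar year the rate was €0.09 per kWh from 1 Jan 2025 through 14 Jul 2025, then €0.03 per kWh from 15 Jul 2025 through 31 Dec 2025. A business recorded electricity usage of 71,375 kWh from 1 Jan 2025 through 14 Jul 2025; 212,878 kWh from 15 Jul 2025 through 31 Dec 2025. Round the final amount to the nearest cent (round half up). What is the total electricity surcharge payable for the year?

1 Jan – 14 Jul 2025: 71,375 kWh at €0.09/kWh → €6423.75
15 Jul – 31 Dec 2025: 212,878 kWh at €0.03/kWh → €6386.34

€12810.09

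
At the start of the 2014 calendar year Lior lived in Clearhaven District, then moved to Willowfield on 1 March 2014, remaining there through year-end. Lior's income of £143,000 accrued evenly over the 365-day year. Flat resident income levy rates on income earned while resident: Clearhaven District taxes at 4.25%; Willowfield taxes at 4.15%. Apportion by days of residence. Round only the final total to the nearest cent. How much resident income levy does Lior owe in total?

£5,957.62

Clearhaven District, 1 January – 28 February 2014: 59 days → £143,000 × 4.25% × 59/365 = £982.3904
Willowfield, 1 March – 31 December 2014: 306 days → £143,000 × 4.15% × 306/365 = £4,975.2247
Total = £5,957.6151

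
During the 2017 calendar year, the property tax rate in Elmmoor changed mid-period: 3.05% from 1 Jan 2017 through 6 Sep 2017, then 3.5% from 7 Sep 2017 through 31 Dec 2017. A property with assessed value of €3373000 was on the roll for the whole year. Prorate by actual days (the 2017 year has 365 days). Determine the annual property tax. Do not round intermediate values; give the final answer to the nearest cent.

€107700.35

1 Jan – 6 Sep 2017: 249 days at 3.05% → €3373000 × 3.05% × 249/365 = €70181.5027
7 Sep – 31 Dec 2017: 116 days at 3.5% → €3373000 × 3.5% × 116/365 = €37518.8493
Total = €107700.3521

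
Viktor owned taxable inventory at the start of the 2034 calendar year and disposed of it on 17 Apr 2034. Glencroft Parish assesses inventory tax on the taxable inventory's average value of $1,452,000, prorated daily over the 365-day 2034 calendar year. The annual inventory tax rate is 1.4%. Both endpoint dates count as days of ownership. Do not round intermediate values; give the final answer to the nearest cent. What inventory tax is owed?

$5,959.17

Days held (1 Jan – 17 Apr 2034): 107 out of 365
Tax = $1,452,000 × 1.4% × 107/365 = $5,959.1671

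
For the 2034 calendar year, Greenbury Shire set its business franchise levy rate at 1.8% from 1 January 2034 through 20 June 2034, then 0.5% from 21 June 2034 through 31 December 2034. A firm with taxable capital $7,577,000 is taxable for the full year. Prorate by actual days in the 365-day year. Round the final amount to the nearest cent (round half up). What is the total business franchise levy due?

$84,032.04

1 January – 20 June 2034: 171 days at 1.8% → $7,577,000 × 1.8% × 171/365 = $63,895.9068
21 June – 31 December 2034: 194 days at 0.5% → $7,577,000 × 0.5% × 194/365 = $20,136.1370
Total = $84,032.0438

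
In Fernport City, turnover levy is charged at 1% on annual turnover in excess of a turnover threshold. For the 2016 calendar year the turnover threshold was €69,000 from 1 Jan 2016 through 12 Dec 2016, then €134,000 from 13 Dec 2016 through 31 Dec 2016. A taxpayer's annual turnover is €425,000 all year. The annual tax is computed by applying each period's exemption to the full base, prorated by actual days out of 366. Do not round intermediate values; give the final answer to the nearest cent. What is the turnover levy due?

1 Jan – 12 Dec 2016: 347 days, exemption €69,000 → (€425,000 − €69,000) × 1% × 347/366 = €3,375.1913
13 Dec – 31 Dec 2016: 19 days, exemption €134,000 → (€425,000 − €134,000) × 1% × 19/366 = €151.0656
Total = €3,526.2568

€3,526.26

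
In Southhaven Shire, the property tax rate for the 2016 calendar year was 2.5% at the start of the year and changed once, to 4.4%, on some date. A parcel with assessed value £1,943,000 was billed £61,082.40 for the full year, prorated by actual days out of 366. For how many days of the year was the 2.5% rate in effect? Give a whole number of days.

Let d = days at the first rate; then 366 − d days at the second rate.
£1,943,000 × [2.5%·d + 4.4%·(366−d)] / 366 = £61,082.40
Solving gives d = 242, so the new rate took effect on 30 Aug 2016.

242 days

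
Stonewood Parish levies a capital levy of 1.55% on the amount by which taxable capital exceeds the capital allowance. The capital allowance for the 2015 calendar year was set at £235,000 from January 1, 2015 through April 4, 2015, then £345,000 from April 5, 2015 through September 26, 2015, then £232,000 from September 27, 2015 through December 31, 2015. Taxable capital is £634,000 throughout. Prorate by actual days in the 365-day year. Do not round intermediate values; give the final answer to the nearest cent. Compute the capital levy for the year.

January 1 – April 4, 2015: 94 days, exemption £235,000 → (£634,000 − £235,000) × 1.55% × 94/365 = £1,592.7205
April 5 – September 26, 2015: 175 days, exemption £345,000 → (£634,000 − £345,000) × 1.55% × 175/365 = £2,147.7055
September 27 – December 31, 2015: 96 days, exemption £232,000 → (£634,000 − £232,000) × 1.55% × 96/365 = £1,638.8384
Total = £5,379.2644

£5,379.26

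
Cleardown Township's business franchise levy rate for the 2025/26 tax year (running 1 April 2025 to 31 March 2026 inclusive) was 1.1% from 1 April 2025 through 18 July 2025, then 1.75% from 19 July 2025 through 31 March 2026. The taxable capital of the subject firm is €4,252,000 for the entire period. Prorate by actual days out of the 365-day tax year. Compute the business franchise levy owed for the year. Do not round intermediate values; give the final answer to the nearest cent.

1 April – 18 July 2025: 109 days at 1.1% → €4,252,000 × 1.1% × 109/365 = €13,967.5288
19 July 2025 – 31 March 2026: 256 days at 1.75% → €4,252,000 × 1.75% × 256/365 = €52,188.9315
Total = €66,156.4603

€66,156.46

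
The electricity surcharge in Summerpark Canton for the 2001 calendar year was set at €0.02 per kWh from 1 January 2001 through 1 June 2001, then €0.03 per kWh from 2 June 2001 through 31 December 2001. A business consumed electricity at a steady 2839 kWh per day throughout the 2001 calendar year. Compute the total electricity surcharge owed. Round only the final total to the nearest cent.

1 January – 1 June 2001: 152 days × 2839 kWh/day = 431,528 kWh at €0.02/kWh → €8,630.56
2 June – 31 December 2001: 213 days × 2839 kWh/day = 604,707 kWh at €0.03/kWh → €18,141.21

€26,771.77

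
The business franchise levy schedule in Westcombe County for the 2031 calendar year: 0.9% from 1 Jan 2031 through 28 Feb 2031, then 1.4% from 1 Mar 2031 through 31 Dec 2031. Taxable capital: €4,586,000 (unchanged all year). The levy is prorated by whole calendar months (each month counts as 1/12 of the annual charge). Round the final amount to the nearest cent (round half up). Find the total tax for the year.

€60,382.33

1 Jan – 28 Feb 2031: 2 months at 0.9% → €4,586,000 × 0.9% × 2/12 = €6,879.0000
1 Mar – 31 Dec 2031: 10 months at 1.4% → €4,586,000 × 1.4% × 10/12 = €53,503.3333
Total = €60,382.3333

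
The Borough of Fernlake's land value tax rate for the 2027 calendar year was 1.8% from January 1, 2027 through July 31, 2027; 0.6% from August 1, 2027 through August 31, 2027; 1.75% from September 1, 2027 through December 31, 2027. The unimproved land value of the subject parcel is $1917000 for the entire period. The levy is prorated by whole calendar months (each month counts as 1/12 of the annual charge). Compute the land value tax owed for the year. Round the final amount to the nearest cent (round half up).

January 1 – July 31, 2027: 7 months at 1.8% → $1917000 × 1.8% × 7/12 = $20128.5000
August 1 – August 31, 2027: 1 month at 0.6% → $1917000 × 0.6% × 1/12 = $958.5000
September 1 – December 31, 2027: 4 months at 1.75% → $1917000 × 1.75% × 4/12 = $11182.5000
Total = $32269.5000

$32269.50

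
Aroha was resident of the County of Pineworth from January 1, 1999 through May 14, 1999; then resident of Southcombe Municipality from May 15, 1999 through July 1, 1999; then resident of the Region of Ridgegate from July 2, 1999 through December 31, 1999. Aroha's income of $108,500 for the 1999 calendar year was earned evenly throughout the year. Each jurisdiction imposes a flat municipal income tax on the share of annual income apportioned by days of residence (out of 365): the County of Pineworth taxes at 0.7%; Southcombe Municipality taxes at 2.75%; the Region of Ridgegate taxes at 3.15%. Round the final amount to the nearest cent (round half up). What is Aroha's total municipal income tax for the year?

$2,384.77

The County of Pineworth, January 1 – May 14, 1999: 134 days → $108,500 × 0.7% × 134/365 = $278.8301
Southcombe Municipality, May 15 – July 1, 1999: 48 days → $108,500 × 2.75% × 48/365 = $392.3836
The Region of Ridgegate, July 2 – December 31, 1999: 183 days → $108,500 × 3.15% × 183/365 = $1,713.5568
Total = $2,384.7705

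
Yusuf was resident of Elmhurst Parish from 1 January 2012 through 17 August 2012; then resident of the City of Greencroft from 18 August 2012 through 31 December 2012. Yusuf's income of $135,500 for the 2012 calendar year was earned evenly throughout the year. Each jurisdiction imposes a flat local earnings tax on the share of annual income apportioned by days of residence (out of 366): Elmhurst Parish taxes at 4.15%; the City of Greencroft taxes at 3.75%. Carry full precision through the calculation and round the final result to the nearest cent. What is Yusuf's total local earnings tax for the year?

$5,421.85

Elmhurst Parish, 1 January – 17 August 2012: 230 days → $135,500 × 4.15% × 230/366 = $3,533.7363
The City of Greencroft, 18 August – 31 December 2012: 136 days → $135,500 × 3.75% × 136/366 = $1,888.1148
Total = $5,421.8511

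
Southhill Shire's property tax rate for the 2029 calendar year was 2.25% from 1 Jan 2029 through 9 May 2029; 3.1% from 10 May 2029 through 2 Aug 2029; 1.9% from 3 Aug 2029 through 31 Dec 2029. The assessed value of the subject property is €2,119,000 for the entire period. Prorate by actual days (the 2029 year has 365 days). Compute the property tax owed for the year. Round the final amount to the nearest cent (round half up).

1 Jan – 9 May 2029: 129 days at 2.25% → €2,119,000 × 2.25% × 129/365 = €16,850.4041
10 May – 2 Aug 2029: 85 days at 3.1% → €2,119,000 × 3.1% × 85/365 = €15,297.4384
3 Aug – 31 Dec 2029: 151 days at 1.9% → €2,119,000 × 1.9% × 151/365 = €16,655.9205
Total = €48,803.7630

€48,803.76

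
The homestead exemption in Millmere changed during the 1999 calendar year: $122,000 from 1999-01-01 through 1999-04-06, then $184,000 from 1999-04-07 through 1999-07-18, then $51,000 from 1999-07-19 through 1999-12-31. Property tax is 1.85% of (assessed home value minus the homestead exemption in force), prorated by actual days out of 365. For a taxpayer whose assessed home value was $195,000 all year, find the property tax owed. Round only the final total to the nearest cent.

1999-01-01 to 1999-04-06: 96 days, exemption $122,000 → ($195,000 − $122,000) × 1.85% × 96/365 = $355.2000
1999-04-07 to 1999-07-18: 103 days, exemption $184,000 → ($195,000 − $184,000) × 1.85% × 103/365 = $57.4260
1999-07-19 to 1999-12-31: 166 days, exemption $51,000 → ($195,000 − $51,000) × 1.85% × 166/365 = $1,211.5726
Total = $1,624.1986

$1,624.20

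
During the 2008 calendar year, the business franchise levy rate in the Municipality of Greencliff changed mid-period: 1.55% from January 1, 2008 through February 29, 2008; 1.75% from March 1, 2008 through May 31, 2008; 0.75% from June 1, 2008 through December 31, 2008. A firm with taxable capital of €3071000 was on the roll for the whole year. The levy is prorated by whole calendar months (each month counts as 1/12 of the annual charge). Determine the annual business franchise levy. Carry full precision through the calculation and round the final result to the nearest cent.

€34804.67

January 1 – February 29, 2008: 2 months at 1.55% → €3071000 × 1.55% × 2/12 = €7933.4167
March 1 – May 31, 2008: 3 months at 1.75% → €3071000 × 1.75% × 3/12 = €13435.6250
June 1 – December 31, 2008: 7 months at 0.75% → €3071000 × 0.75% × 7/12 = €13435.6250
Total = €34804.6667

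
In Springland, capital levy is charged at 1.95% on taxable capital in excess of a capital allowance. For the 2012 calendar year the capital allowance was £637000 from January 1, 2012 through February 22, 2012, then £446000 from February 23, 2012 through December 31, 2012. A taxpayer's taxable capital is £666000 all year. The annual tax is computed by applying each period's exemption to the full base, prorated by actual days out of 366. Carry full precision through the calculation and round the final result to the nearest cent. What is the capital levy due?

January 1 – February 22, 2012: 53 days, exemption £637000 → (£666000 − £637000) × 1.95% × 53/366 = £81.8893
February 23 – December 31, 2012: 313 days, exemption £446000 → (£666000 − £446000) × 1.95% × 313/366 = £3668.7705
Total = £3750.6598

£3750.66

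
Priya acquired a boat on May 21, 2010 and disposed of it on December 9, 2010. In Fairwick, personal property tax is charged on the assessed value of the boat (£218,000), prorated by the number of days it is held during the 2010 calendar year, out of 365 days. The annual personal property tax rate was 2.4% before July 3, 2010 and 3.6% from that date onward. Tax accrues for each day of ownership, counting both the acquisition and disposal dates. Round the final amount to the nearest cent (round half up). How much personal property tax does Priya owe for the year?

£4,056.59

May 21 – July 2, 2010: 43 days at 2.4% → £218,000 × 2.4% × 43/365 = £616.3726
July 3 – December 9, 2010: 160 days at 3.6% → £218,000 × 3.6% × 160/365 = £3,440.2192
Total = £4,056.5918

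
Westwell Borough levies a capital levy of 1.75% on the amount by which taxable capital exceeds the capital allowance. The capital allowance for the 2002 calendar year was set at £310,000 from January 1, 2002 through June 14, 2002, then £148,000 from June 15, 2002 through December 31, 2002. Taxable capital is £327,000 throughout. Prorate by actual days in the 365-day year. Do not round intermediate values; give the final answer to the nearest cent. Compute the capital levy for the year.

£1,850.92

January 1 – June 14, 2002: 165 days, exemption £310,000 → (£327,000 − £310,000) × 1.75% × 165/365 = £134.4863
June 15 – December 31, 2002: 200 days, exemption £148,000 → (£327,000 − £148,000) × 1.75% × 200/365 = £1,716.4384
Total = £1,850.9247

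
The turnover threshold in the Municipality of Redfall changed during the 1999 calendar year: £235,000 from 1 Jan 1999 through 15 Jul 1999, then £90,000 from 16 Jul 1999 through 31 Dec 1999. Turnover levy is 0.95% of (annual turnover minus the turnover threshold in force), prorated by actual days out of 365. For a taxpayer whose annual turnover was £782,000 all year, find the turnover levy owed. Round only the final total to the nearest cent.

1 Jan – 15 Jul 1999: 196 days, exemption £235,000 → (£782,000 − £235,000) × 0.95% × 196/365 = £2,790.4493
16 Jul – 31 Dec 1999: 169 days, exemption £90,000 → (£782,000 − £90,000) × 0.95% × 169/365 = £3,043.8521
Total = £5,834.3014

£5,834.30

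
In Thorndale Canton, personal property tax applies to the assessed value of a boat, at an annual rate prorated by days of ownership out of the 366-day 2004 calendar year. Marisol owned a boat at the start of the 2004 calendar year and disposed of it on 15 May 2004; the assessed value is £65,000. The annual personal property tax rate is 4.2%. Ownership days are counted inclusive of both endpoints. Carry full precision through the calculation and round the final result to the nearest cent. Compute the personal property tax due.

Days held (1 Jan – 15 May 2004): 136 out of 366
Tax = £65,000 × 4.2% × 136/366 = £1,014.4262

£1,014.43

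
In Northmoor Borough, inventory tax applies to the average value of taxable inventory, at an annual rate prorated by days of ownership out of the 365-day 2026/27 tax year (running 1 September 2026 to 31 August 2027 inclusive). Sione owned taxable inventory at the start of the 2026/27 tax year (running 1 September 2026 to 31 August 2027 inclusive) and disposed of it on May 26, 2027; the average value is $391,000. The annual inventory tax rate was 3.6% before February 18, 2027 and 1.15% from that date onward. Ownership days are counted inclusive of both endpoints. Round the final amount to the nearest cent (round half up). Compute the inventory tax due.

$7,763.22

September 1, 2026 – February 17, 2027: 170 days at 3.6% → $391,000 × 3.6% × 170/365 = $6,555.9452
February 18 – May 26, 2027: 98 days at 1.15% → $391,000 × 1.15% × 98/365 = $1,207.2795
Total = $7,763.2247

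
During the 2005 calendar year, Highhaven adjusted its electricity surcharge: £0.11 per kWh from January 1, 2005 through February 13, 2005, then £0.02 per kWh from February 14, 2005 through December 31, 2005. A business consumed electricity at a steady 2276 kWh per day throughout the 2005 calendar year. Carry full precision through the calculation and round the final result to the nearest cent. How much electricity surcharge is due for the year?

January 1 – February 13, 2005: 44 days × 2276 kWh/day = 100,144 kWh at £0.11/kWh → £11015.84
February 14 – December 31, 2005: 321 days × 2276 kWh/day = 730,596 kWh at £0.02/kWh → £14611.92

£25627.76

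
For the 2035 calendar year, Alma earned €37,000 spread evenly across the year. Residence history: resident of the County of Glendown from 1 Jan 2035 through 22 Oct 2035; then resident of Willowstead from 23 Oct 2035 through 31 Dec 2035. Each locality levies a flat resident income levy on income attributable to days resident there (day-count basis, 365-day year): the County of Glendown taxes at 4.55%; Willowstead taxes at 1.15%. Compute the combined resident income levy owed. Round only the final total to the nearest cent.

€1,442.24

The County of Glendown, 1 Jan – 22 Oct 2035: 295 days → €37,000 × 4.55% × 295/365 = €1,360.6370
Willowstead, 23 Oct – 31 Dec 2035: 70 days → €37,000 × 1.15% × 70/365 = €81.6027
Total = €1,442.2397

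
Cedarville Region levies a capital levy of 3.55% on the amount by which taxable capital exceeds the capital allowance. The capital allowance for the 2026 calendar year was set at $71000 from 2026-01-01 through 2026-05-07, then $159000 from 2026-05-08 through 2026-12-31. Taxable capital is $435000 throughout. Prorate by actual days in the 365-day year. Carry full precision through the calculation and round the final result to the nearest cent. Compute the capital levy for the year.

$10884.98

2026-01-01 to 2026-05-07: 127 days, exemption $71000 → ($435000 − $71000) × 3.55% × 127/365 = $4496.1479
2026-05-08 to 2026-12-31: 238 days, exemption $159000 → ($435000 − $159000) × 3.55% × 238/365 = $6388.8329
Total = $10884.9808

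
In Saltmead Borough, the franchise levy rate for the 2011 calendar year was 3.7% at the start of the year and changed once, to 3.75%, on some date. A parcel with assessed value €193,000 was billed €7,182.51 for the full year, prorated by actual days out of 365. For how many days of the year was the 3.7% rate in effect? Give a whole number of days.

Let d = days at the first rate; then 365 − d days at the second rate.
€193,000 × [3.7%·d + 3.75%·(365−d)] / 365 = €7,182.51
Solving gives d = 208, so the new rate took effect on 28 July 2011.

208 days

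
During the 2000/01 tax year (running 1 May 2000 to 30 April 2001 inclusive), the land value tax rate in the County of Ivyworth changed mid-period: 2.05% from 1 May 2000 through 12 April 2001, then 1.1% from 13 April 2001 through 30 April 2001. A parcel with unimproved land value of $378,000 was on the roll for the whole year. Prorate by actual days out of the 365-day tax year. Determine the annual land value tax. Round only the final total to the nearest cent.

$7,571.91

1 May 2000 – 12 April 2001: 347 days at 2.05% → $378,000 × 2.05% × 347/365 = $7,366.8575
13 April – 30 April 2001: 18 days at 1.1% → $378,000 × 1.1% × 18/365 = $205.0521
Total = $7,571.9096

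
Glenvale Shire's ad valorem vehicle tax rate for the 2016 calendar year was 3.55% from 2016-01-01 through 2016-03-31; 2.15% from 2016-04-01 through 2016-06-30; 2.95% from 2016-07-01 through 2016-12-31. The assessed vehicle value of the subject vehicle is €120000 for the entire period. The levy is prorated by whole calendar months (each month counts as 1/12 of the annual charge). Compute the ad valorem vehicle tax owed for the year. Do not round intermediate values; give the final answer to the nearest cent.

€3480.00

2016-01-01 to 2016-03-31: 3 months at 3.55% → €120000 × 3.55% × 3/12 = €1065.0000
2016-04-01 to 2016-06-30: 3 months at 2.15% → €120000 × 2.15% × 3/12 = €645.0000
2016-07-01 to 2016-12-31: 6 months at 2.95% → €120000 × 2.95% × 6/12 = €1770.0000
Total = €3480.0000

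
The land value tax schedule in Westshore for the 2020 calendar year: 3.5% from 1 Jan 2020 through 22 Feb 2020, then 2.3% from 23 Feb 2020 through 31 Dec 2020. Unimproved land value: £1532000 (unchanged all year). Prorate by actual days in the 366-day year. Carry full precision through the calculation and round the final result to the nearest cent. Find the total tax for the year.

1 Jan – 22 Feb 2020: 53 days at 3.5% → £1532000 × 3.5% × 53/366 = £7764.6448
23 Feb – 31 Dec 2020: 313 days at 2.3% → £1532000 × 2.3% × 313/366 = £30133.5191
Total = £37898.1639

£37898.16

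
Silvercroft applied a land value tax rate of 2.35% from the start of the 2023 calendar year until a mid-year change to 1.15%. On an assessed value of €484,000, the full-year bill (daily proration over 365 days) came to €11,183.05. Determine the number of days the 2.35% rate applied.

353 days

Let d = days at the first rate; then 365 − d days at the second rate.
€484,000 × [2.35%·d + 1.15%·(365−d)] / 365 = €11,183.05
Solving gives d = 353, so the new rate took effect on 20 December 2023.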